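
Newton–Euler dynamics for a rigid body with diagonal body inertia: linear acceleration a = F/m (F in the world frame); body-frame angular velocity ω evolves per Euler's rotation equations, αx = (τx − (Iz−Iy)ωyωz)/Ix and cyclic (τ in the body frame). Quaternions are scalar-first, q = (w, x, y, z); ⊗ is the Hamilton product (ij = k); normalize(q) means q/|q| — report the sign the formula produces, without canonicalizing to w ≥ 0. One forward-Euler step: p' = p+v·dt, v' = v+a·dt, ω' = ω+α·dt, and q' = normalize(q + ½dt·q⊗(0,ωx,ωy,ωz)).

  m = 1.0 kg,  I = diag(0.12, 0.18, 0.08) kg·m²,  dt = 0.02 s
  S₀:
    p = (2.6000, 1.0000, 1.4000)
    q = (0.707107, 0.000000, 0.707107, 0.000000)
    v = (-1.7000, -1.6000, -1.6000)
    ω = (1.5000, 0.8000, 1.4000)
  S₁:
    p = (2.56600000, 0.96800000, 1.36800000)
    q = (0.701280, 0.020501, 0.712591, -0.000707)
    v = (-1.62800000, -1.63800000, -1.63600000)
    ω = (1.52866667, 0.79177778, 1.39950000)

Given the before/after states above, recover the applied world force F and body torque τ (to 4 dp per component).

v₁ − v₀ = (0.07200000, -0.03800000, -0.03600000)
applied force F = (3.6000, -1.9000, -1.8000)
ω₁ − ω₀ = (0.02866667, -0.00822222, -0.00050000)
precession coupling = (-0.1120, 0.0840, 0.0720)
τ = I·(Δω/dt) + ω₀×(Iω₀) = (0.0600, 0.0100, 0.0700)

F = (3.6000, -1.9000, -1.8000)
τ = (0.0600, 0.0100, 0.0700)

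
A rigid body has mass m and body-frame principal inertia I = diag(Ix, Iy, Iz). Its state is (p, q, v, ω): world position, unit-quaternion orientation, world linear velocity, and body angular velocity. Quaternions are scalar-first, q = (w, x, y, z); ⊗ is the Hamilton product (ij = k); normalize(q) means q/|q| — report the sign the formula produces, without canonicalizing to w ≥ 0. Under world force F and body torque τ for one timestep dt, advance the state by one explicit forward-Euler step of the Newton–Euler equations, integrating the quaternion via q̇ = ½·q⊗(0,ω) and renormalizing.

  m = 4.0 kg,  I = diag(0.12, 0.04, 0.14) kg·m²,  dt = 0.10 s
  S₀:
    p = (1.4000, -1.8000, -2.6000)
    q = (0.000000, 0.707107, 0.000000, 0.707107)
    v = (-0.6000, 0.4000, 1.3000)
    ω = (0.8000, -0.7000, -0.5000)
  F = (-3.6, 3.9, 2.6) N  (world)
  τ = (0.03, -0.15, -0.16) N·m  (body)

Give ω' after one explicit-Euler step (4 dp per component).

angular accel α = (-0.0417, -3.9500, -1.4629)
ω' = ω + α·dt = (0.7958, -1.0950, -0.6463)

ω' = (0.7958, -1.0950, -0.6463)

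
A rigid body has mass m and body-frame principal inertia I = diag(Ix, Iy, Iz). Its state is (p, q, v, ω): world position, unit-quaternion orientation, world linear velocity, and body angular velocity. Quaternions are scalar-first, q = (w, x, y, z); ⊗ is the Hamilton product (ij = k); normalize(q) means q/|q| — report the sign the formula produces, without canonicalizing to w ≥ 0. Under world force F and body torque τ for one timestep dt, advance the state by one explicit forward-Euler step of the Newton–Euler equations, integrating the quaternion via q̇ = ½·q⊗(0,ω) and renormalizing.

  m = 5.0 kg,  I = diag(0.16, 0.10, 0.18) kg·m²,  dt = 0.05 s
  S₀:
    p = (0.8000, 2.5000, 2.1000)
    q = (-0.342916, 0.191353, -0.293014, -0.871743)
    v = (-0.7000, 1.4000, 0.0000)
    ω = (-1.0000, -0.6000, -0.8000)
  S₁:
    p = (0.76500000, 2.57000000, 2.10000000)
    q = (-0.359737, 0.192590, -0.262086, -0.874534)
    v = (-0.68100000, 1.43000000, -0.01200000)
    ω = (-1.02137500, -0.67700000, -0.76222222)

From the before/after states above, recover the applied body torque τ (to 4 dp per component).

Δω = ω₁−ω₀ = (-0.02137500, -0.07700000, 0.03777778)
precession coupling = (0.0384, -0.0160, -0.0360)
τ = I·(Δω/dt) + ω₀×(Iω₀) = (-0.0300, -0.1700, 0.1000)

τ = (-0.0300, -0.1700, 0.1000)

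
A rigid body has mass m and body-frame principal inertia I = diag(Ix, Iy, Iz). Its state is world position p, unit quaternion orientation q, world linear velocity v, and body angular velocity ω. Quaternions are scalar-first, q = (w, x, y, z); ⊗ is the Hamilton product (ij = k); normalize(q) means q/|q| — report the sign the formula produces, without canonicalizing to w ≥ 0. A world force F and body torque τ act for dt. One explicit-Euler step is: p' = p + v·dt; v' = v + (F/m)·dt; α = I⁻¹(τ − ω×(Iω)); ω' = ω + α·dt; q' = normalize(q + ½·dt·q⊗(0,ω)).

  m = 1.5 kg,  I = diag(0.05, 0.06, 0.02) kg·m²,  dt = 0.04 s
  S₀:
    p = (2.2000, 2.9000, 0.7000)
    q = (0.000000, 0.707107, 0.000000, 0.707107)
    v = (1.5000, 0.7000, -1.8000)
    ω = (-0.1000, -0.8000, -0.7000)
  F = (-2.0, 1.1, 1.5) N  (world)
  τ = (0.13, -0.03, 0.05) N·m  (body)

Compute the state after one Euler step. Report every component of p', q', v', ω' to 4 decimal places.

p' = (2.2600, 2.9280, 0.6280)
q' = (0.0113, 0.7183, 0.0085, 0.6956)
v' = (1.4467, 0.7293, -1.7600)
ω' = (0.0219, -0.8214, -0.6016)

precession coupling ω×(Iω) = (-0.0224, 0.0021, 0.0008)
(τ − ω×Iω)/I = (3.0480, -0.5350, 2.4600)
ω' = ω + α·dt = (0.0219, -0.8214, -0.6016)
Hamilton product q⊗(0,ω) = (0.5656856, 0.5656856, 0.4242642, -0.5656856)
updated quaternion q' = (0.0113, 0.7183, 0.0085, 0.6956)
p + v·dt = (2.2600, 2.9280, 0.6280)
new velocity v' = (1.4467, 0.7293, -1.7600)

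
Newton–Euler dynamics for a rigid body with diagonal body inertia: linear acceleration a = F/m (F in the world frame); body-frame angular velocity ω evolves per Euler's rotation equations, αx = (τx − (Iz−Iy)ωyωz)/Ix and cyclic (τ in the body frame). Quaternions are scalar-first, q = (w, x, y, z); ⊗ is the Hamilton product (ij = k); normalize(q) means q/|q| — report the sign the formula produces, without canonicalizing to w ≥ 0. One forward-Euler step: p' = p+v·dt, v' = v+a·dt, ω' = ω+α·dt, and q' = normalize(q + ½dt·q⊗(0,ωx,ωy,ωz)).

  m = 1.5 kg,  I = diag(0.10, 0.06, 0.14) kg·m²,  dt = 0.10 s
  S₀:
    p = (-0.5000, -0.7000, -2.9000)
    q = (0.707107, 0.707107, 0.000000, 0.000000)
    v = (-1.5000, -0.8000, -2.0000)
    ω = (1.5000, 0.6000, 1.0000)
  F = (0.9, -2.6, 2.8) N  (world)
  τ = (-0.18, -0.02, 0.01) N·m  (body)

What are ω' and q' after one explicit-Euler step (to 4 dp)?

precession coupling ω×(Iω) = (0.0480, -0.0600, -0.0360)
α = I⁻¹(τ − ω×Iω) = (-2.2800, 0.6667, 0.3286)
ω' = ω + α·dt = (1.2720, 0.6667, 1.0329)
Hamilton product q⊗(0,ω) = (-1.0606605, 1.0606605, -0.2828428, 1.1313712)
q + ½dt·q⊗(0,ω), renormalized = (0.6511, 0.7567, -0.0141, 0.0563)

ω' = (1.2720, 0.6667, 1.0329)
q' = (0.6511, 0.7567, -0.0141, 0.0563)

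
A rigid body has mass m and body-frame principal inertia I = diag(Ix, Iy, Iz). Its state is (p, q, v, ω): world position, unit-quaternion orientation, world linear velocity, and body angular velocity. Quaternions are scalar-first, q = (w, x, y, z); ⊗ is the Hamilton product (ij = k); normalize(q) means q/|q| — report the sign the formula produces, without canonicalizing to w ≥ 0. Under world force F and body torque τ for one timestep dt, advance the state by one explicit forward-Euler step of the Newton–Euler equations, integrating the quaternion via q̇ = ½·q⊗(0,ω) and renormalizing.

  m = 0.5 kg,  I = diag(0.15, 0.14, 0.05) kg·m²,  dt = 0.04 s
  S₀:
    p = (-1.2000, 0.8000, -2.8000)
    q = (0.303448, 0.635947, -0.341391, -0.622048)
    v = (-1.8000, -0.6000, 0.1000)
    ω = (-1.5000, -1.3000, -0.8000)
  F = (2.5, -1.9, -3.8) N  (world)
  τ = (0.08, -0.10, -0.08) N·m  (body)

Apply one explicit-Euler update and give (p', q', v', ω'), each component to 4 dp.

precession coupling ω×(Iω) = (-0.0936, 0.1200, -0.0195)
α = I⁻¹(τ − ω×Iω) = (1.1573, -1.5714, -1.2100)
ω + α·dt = (-1.4537, -1.3629, -0.8484)
2q̇ = q⊗(0,ω) = (0.0124738, -0.9907216, 1.0473472, -1.5815760)
updated quaternion q' = (0.3034, 0.6156, -0.3202, -0.6531)
new position p' = (-1.2720, 0.7760, -2.7960)
v' = v + a·dt = (-1.6000, -0.7520, -0.2040)

p' = (-1.2720, 0.7760, -2.7960)
q' = (0.3034, 0.6156, -0.3202, -0.6531)
v' = (-1.6000, -0.7520, -0.2040)
ω' = (-1.4537, -1.3629, -0.8484)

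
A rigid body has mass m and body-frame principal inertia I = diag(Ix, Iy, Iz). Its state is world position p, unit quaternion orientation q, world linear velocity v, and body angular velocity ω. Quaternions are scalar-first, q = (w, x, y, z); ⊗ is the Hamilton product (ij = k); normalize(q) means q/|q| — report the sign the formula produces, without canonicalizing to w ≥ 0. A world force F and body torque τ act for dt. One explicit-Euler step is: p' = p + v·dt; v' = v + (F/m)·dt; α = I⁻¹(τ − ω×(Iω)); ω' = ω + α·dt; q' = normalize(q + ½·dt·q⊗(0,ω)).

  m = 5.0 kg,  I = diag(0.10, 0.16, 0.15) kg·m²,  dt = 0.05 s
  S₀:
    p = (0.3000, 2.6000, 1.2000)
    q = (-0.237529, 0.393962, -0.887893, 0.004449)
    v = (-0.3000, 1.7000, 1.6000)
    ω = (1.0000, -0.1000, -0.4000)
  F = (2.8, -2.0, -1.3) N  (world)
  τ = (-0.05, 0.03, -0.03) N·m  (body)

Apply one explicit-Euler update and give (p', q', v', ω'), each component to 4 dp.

p' = (0.2850, 2.6850, 1.2800)
q' = (-0.2495, 0.3968, -0.8829, 0.0280)
v' = (-0.2720, 1.6800, 1.5870)
ω' = (0.9752, -0.0969, -0.4080)

α = I⁻¹(τ − ω×Iω) = (-0.4960, 0.0625, -0.1600)
new body rate ω' = (0.9752, -0.0969, -0.4080)
Hamilton product q⊗(0,ω) = (-0.4809717, 0.1180731, 0.1857867, 0.9435084)
q + ½dt·q⊗(0,ω), renormalized = (-0.2495, 0.3968, -0.8829, 0.0280)
a = (0.5600, -0.4000, -0.2600)
p' = p + v·dt = (0.2850, 2.6850, 1.2800)
v' = v + a·dt = (-0.2720, 1.6800, 1.5870)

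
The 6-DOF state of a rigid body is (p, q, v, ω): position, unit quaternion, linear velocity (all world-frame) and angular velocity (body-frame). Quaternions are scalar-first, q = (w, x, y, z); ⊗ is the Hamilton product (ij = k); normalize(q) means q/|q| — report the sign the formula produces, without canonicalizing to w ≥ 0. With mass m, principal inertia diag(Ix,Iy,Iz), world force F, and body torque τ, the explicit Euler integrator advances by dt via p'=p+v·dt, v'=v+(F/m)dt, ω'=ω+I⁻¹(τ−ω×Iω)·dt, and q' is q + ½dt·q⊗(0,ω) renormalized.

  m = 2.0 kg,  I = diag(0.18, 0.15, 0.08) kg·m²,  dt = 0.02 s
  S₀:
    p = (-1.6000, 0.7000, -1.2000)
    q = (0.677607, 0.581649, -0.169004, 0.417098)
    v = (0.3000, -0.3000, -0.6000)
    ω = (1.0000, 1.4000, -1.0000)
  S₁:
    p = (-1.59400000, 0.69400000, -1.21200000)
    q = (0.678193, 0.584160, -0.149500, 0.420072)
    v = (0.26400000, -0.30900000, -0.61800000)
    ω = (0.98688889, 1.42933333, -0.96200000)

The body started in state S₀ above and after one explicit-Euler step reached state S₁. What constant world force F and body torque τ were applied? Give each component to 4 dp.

v₁ − v₀ = (-0.03600000, -0.00900000, -0.01800000)
m·(v₁−v₀)/dt = (-3.6000, -0.9000, -1.8000)
Δω = ω₁−ω₀ = (-0.01311111, 0.02933333, 0.03800000)
precession coupling = (0.0980, -0.1000, -0.0420)
τ = I·(Δω/dt) + ω₀×(Iω₀) = (-0.0200, 0.1200, 0.1100)

F = (-3.6000, -0.9000, -1.8000)
τ = (-0.0200, 0.1200, 0.1100)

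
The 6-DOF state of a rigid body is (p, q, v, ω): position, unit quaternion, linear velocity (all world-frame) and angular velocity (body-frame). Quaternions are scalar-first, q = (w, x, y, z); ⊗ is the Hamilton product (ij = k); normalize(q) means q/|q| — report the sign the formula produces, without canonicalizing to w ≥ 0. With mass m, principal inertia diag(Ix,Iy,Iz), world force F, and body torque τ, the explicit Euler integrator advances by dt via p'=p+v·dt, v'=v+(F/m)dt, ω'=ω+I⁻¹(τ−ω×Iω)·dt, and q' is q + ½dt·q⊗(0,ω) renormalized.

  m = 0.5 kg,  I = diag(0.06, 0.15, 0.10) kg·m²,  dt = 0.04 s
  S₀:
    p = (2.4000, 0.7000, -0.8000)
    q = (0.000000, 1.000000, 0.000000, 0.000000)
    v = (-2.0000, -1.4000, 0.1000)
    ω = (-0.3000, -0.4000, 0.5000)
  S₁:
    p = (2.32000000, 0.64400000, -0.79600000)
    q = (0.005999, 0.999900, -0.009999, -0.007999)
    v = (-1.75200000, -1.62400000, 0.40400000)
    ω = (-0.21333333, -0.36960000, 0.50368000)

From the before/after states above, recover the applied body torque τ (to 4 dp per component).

rate change Δω = (0.08666667, 0.03040000, 0.00368000)
gyro term ω₀×Iω₀ = (0.0100, 0.0060, 0.0108)
applied torque τ = (0.1400, 0.1200, 0.0200)

τ = (0.1400, 0.1200, 0.0200)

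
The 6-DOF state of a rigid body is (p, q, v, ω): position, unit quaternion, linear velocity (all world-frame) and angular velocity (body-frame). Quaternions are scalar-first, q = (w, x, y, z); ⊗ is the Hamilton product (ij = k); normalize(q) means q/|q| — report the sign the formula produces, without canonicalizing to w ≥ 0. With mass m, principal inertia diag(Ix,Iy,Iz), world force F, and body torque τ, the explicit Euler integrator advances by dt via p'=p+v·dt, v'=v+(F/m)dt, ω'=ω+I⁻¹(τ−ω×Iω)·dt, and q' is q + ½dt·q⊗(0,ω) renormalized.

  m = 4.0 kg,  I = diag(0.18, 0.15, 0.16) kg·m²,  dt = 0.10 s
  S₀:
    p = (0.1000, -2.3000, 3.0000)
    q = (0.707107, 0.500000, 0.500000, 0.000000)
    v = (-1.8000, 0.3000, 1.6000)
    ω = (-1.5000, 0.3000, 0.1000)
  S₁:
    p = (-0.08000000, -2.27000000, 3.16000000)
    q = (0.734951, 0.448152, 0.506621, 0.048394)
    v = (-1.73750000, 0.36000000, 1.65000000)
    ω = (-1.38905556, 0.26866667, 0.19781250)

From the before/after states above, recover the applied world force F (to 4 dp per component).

Δv = v₁−v₀ = (0.06250000, 0.06000000, 0.05000000)
F = m·Δv/dt = (2.5000, 2.4000, 2.0000)

F = (2.5000, 2.4000, 2.0000)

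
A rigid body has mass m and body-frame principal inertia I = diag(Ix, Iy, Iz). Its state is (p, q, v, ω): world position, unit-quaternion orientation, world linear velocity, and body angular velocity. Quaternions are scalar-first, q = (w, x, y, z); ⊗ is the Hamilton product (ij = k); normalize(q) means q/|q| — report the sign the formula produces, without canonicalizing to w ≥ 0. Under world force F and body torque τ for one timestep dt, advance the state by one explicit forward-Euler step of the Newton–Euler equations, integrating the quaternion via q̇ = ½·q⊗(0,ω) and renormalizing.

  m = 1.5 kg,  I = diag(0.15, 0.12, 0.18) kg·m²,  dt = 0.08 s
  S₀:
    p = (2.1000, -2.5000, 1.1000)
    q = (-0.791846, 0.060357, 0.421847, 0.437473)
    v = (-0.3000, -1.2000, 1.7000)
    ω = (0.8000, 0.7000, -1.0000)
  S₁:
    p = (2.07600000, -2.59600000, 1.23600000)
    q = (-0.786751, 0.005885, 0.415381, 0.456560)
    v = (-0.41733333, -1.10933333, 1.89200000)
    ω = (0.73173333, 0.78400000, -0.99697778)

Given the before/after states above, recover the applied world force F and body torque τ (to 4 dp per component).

F = (-2.2000, 1.7000, 3.6000)
τ = (-0.1700, 0.1500, -0.0100)

Δv = v₁−v₀ = (-0.11733333, 0.09066667, 0.19200000)
F = m·Δv/dt = (-2.2000, 1.7000, 3.6000)
Δω = ω₁−ω₀ = (-0.06826667, 0.08400000, 0.00302222)
gyro term ω₀×Iω₀ = (-0.0420, 0.0240, -0.0168)
applied torque τ = (-0.1700, 0.1500, -0.0100)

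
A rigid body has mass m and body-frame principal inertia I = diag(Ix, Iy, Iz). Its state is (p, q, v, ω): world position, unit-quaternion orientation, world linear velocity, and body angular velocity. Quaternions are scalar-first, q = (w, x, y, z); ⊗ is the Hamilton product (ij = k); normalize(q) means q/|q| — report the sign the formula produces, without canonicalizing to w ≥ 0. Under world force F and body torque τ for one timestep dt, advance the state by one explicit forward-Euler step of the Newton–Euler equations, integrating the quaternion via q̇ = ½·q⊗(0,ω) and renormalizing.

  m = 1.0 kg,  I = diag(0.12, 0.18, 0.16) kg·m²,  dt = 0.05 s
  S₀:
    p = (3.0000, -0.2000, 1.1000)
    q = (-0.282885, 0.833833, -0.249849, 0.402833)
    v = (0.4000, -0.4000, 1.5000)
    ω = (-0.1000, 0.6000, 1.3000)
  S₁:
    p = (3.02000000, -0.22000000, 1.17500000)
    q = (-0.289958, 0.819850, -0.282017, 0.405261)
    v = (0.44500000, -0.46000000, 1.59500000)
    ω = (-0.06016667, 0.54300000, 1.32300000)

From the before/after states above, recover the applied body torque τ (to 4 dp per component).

τ = (0.0800, -0.2000, 0.0700)

rate change Δω = (0.03983333, -0.05700000, 0.02300000)
ω₀×(Iω₀) = (-0.0156, 0.0052, -0.0036)
I·α + gyro = (0.0800, -0.2000, 0.0700)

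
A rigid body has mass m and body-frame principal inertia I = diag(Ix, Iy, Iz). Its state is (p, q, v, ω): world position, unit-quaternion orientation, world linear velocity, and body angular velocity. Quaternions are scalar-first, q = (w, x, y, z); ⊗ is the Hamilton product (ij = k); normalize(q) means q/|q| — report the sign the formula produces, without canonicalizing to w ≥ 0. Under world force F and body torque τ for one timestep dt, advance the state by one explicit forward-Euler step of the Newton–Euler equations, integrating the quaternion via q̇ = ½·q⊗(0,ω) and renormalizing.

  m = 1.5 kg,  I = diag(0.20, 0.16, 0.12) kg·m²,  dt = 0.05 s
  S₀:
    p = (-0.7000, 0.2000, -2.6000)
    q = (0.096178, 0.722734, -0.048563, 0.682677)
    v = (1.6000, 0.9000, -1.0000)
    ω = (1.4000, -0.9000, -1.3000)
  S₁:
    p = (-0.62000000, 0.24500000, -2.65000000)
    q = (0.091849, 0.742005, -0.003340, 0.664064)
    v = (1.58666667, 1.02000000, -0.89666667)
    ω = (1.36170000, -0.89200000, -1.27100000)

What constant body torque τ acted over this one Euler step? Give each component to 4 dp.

τ = (-0.2000, -0.1200, 0.1200)

Δω = ω₁−ω₀ = (-0.03830000, 0.00800000, 0.02900000)
τ = I·(Δω/dt) + ω₀×(Iω₀) = (-0.2000, -0.1200, 0.1200)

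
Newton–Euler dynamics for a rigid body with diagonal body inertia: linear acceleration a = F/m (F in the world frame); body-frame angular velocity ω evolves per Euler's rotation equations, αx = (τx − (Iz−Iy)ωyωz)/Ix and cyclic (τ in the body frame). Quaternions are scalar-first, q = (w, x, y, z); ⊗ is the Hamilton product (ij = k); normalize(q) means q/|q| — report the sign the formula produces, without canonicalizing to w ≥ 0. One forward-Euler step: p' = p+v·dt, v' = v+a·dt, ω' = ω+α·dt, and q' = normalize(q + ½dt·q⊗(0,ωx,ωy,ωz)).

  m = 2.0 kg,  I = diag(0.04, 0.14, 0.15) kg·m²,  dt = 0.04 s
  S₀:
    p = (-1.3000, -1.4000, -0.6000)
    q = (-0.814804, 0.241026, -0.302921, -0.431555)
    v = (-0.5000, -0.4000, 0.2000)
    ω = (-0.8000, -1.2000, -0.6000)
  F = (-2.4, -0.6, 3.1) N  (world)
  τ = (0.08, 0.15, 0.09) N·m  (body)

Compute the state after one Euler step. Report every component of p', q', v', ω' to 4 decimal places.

p' = (-1.3200, -1.4160, -0.5920)
q' = (-0.8230, 0.2472, -0.2734, -0.4322)
v' = (-0.5480, -0.4120, 0.2620)
ω' = (-0.7272, -1.1421, -0.6016)

linear accel F/m = (-1.2000, -0.3000, 1.5500)
p' = p + v·dt = (-1.3200, -1.4160, -0.5920)
v + (F/m)dt = (-0.5480, -0.4120, 0.2620)
ω×(Iω) gyroscopic = (0.0072, -0.0528, 0.0960)
(τ − ω×Iω)/I = (1.8200, 1.4486, -0.0400)
new body rate ω' = (-0.7272, -1.1421, -0.6016)
Hamilton product q⊗(0,ω) = (-0.4296174, 0.3157298, 1.4676244, -0.0426856)
updated quaternion q' = (-0.8230, 0.2472, -0.2734, -0.4322)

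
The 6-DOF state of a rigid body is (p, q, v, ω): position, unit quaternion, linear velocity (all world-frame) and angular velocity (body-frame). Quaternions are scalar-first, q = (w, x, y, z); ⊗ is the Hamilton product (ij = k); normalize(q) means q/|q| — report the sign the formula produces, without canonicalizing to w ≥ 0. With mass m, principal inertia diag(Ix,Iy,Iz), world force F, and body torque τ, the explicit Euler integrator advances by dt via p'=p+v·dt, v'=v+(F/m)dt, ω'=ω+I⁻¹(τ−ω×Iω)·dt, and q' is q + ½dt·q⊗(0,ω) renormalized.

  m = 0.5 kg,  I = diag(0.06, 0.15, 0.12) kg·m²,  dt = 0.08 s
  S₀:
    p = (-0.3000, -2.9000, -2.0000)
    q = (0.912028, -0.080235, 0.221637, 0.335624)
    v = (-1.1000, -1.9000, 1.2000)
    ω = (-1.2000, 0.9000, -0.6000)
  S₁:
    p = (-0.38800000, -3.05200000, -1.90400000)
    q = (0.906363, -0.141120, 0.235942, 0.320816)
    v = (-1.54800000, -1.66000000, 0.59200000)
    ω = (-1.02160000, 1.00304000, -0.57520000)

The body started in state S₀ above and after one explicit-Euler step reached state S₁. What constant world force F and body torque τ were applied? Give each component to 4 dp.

F = (-2.8000, 1.5000, -3.8000)
τ = (0.1500, 0.1500, -0.0600)

Δv = v₁−v₀ = (-0.44800000, 0.24000000, -0.60800000)
m·(v₁−v₀)/dt = (-2.8000, 1.5000, -3.8000)
Δω = ω₁−ω₀ = (0.17840000, 0.10304000, 0.02480000)
ω₀×(Iω₀) = (0.0162, -0.0432, -0.0972)
applied torque τ = (0.1500, 0.1500, -0.0600)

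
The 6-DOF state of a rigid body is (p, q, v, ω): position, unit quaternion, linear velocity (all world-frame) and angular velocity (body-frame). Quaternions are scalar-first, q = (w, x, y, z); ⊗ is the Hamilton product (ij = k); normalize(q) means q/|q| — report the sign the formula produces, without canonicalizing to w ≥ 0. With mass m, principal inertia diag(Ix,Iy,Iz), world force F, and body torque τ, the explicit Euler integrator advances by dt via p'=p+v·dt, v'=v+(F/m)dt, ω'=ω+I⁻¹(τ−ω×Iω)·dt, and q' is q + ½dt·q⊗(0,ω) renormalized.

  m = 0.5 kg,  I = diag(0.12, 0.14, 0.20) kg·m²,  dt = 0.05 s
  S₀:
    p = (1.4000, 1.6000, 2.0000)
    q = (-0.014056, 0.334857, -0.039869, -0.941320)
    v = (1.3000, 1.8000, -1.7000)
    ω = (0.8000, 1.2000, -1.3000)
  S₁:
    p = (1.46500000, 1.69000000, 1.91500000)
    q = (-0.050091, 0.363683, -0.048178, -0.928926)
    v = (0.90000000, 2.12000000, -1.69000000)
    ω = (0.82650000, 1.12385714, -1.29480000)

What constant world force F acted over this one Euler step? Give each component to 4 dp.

v₁ − v₀ = (-0.40000000, 0.32000000, 0.01000000)
applied force F = (-4.0000, 3.2000, 0.1000)

F = (-4.0000, 3.2000, 0.1000)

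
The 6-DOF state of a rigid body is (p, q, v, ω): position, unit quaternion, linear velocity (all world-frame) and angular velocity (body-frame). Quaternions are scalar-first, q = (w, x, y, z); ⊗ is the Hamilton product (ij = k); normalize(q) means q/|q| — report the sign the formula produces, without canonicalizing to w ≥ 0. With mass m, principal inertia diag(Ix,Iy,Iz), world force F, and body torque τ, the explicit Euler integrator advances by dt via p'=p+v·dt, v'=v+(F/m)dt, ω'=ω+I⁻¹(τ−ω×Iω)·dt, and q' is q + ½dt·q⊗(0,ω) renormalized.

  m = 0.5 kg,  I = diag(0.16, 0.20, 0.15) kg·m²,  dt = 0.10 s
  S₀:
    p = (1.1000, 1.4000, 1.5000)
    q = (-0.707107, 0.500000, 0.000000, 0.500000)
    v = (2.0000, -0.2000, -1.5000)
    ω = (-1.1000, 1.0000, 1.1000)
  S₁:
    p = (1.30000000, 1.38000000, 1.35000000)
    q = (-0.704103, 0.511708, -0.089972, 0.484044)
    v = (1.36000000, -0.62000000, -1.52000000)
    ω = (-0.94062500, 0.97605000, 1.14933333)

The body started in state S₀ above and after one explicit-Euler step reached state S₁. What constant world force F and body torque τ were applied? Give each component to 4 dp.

F = (-3.2000, -2.1000, -0.1000)
τ = (0.2000, -0.0600, 0.0300)

ω₁ − ω₀ = (0.15937500, -0.02395000, 0.04933333)
applied torque τ = (0.2000, -0.0600, 0.0300)
v₁ − v₀ = (-0.64000000, -0.42000000, -0.02000000)
F = m·Δv/dt = (-3.2000, -2.1000, -0.1000)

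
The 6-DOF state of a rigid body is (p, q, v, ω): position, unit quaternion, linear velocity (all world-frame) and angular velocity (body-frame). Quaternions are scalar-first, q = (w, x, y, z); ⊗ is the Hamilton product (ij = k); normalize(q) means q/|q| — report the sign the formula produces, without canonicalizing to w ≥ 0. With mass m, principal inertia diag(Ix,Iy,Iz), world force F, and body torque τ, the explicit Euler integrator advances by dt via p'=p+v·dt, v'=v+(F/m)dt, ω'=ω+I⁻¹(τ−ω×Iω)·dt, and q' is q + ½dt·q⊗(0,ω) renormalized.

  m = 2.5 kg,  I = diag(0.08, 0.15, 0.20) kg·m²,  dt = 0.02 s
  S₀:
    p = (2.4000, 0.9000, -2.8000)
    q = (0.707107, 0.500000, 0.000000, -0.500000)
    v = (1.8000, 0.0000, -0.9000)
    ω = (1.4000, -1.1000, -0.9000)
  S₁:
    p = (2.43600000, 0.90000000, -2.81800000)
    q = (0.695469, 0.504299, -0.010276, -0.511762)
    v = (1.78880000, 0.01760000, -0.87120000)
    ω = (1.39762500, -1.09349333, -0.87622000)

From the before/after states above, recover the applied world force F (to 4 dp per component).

F = (-1.4000, 2.2000, 3.6000)

Δv = v₁−v₀ = (-0.01120000, 0.01760000, 0.02880000)
F = m·Δv/dt = (-1.4000, 2.2000, 3.6000)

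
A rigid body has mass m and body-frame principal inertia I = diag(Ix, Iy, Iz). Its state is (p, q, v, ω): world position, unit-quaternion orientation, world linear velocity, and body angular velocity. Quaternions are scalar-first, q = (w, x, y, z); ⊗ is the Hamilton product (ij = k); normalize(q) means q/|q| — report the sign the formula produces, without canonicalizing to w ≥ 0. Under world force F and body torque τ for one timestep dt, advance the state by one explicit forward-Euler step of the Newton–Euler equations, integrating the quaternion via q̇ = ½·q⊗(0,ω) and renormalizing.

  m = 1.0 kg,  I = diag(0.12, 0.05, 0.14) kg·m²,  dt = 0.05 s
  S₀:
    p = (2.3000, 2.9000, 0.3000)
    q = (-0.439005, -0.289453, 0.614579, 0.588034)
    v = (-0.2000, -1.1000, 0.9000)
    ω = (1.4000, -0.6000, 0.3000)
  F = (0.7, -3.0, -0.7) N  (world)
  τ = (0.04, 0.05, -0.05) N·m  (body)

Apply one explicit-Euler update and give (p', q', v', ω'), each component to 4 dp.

linear accel F/m = (0.7000, -3.0000, -0.7000)
new position p' = (2.2900, 2.8450, 0.3450)
v' = v + a·dt = (-0.1650, -1.2500, 0.8650)
gyro term ω×Iω = (-0.0162, -0.0084, 0.0588)
angular accel α = (0.4683, 1.1680, -0.7771)
ω' = ω + α·dt = (1.4234, -0.5416, 0.2611)
Hamilton product q⊗(0,ω) = (0.5975714, -0.0774129, 1.1734865, -0.8184403)
q' = normalize(q + ½dt·q⊗(0,ω)) = (-0.4237, -0.2912, 0.6434, 0.5671)

p' = (2.2900, 2.8450, 0.3450)
q' = (-0.4237, -0.2912, 0.6434, 0.5671)
v' = (-0.1650, -1.2500, 0.8650)
ω' = (1.4234, -0.5416, 0.2611)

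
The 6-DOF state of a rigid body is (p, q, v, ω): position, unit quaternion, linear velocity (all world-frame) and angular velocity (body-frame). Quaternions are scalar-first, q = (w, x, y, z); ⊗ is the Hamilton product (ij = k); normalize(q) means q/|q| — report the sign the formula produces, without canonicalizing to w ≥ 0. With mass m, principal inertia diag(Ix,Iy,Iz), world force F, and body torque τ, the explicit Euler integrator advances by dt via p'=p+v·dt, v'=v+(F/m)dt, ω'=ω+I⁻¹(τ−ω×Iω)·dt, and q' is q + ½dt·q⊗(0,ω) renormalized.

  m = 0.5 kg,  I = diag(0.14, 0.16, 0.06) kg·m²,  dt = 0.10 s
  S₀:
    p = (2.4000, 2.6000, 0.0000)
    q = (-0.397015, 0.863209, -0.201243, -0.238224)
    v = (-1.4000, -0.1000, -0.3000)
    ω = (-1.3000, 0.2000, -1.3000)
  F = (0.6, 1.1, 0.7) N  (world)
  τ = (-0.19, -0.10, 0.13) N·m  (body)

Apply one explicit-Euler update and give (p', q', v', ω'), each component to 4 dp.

a = F/m = (1.2000, 2.2000, 1.4000)
p + v·dt = (2.2600, 2.5900, -0.0300)
new velocity v' = (-1.2800, 0.1200, -0.1600)
ω×(Iω) gyroscopic = (0.0260, 0.1352, -0.0052)
α = I⁻¹(τ − ω×Iω) = (-1.5429, -1.4700, 2.2533)
ω' = ω + α·dt = (-1.4543, 0.0530, -1.0747)
Hamilton product q⊗(0,ω) = (0.8527291, 0.8253802, 1.3524599, 0.4271454)
q' = normalize(q + ½dt·q⊗(0,ω)) = (-0.3529, 0.9006, -0.1331, -0.2159)

p' = (2.2600, 2.5900, -0.0300)
q' = (-0.3529, 0.9006, -0.1331, -0.2159)
v' = (-1.2800, 0.1200, -0.1600)
ω' = (-1.4543, 0.0530, -1.0747)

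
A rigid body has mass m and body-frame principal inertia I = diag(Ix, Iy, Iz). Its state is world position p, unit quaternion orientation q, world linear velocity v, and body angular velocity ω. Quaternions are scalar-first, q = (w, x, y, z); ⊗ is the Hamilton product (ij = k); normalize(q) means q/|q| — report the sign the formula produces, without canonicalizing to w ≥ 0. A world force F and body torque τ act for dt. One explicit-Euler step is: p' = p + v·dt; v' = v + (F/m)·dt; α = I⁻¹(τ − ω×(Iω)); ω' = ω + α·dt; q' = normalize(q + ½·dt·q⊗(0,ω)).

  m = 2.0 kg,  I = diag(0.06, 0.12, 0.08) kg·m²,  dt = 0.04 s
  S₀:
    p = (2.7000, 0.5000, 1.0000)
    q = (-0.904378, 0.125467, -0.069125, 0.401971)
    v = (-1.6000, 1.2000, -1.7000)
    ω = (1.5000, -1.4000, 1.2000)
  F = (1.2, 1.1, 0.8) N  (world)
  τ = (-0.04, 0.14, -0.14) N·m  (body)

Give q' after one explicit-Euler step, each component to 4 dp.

Hamilton product q⊗(0,ω) = (-0.7673407, -0.8767576, 1.7185253, -1.1572199)
q + ½dt·q⊗(0,ω), renormalized = (-0.9187, 0.1078, -0.0347, 0.3784)

q' = (-0.9187, 0.1078, -0.0347, 0.3784)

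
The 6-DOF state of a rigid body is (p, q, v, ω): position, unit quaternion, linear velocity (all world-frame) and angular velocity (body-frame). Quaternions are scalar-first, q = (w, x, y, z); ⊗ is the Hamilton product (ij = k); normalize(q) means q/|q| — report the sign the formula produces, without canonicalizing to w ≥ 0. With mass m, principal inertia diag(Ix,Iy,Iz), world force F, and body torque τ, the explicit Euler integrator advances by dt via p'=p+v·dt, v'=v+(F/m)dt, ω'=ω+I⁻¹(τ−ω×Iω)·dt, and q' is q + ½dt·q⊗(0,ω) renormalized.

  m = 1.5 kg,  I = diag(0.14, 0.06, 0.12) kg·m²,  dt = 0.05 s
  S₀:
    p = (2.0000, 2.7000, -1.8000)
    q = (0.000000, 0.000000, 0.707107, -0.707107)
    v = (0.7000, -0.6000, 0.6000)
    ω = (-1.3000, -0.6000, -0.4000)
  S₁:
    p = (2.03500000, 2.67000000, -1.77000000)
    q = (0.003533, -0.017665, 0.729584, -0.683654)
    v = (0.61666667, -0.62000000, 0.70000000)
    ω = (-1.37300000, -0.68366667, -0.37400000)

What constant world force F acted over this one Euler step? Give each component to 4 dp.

v₁ − v₀ = (-0.08333333, -0.02000000, 0.10000000)
F = m·Δv/dt = (-2.5000, -0.6000, 3.0000)

F = (-2.5000, -0.6000, 3.0000)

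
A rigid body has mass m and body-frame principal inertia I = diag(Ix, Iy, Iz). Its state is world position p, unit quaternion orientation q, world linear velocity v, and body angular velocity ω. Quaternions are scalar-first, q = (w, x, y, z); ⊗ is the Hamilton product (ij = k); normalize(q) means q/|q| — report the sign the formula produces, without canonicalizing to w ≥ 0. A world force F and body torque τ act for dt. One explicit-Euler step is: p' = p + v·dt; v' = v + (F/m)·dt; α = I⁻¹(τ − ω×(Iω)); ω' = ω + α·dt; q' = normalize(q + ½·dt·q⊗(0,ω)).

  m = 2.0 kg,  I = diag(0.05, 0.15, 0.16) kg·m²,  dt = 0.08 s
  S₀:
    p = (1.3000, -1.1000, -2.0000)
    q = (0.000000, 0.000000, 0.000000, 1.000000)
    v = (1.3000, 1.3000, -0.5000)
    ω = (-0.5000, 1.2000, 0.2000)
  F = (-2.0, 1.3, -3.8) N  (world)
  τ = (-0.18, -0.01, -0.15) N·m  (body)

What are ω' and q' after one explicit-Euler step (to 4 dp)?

ω×(Iω) gyroscopic = (0.0024, 0.0110, -0.0600)
(τ − ω×Iω)/I = (-3.6480, -0.1400, -0.5625)
ω' = ω + α·dt = (-0.7918, 1.1888, 0.1550)
2q̇ = q⊗(0,ω) = (-0.2000000, -1.2000000, -0.5000000, 0.0000000)
q + ½dt·q⊗(0,ω), renormalized = (-0.0080, -0.0479, -0.0200, 0.9986)

ω' = (-0.7918, 1.1888, 0.1550)
q' = (-0.0080, -0.0479, -0.0200, 0.9986)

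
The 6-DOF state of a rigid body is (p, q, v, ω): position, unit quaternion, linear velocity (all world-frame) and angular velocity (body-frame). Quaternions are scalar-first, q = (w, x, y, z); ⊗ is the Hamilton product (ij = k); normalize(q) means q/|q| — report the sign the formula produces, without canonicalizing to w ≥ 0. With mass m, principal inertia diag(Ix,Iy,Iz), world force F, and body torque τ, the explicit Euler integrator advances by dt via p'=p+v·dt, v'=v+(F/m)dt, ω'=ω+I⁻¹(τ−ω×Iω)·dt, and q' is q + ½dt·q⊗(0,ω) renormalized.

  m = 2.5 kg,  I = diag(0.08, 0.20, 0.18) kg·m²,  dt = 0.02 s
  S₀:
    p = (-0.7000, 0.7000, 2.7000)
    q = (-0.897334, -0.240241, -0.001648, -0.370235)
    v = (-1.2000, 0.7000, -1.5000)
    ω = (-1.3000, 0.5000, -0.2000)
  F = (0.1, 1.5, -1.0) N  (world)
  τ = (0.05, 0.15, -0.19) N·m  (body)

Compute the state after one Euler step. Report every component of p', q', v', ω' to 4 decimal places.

p' = (-0.7240, 0.7140, 2.6700)
q' = (-0.9011, -0.2267, -0.0018, -0.3696)
v' = (-1.1992, 0.7120, -1.5080)
ω' = (-1.2880, 0.5176, -0.2124)

linear accel F/m = (0.0400, 0.6000, -0.4000)
new position p' = (-0.7240, 0.7140, 2.6700)
new velocity v' = (-1.1992, 0.7120, -1.5080)
gyro term ω×Iω = (0.0020, -0.0260, -0.0780)
angular accel α = (0.6000, 0.8800, -0.6222)
new body rate ω' = (-1.2880, 0.5176, -0.2124)
Hamilton product q⊗(0,ω) = (-0.3855363, 1.3519813, -0.0154097, 0.0572039)
q' = normalize(q + ½dt·q⊗(0,ω)) = (-0.9011, -0.2267, -0.0018, -0.3696)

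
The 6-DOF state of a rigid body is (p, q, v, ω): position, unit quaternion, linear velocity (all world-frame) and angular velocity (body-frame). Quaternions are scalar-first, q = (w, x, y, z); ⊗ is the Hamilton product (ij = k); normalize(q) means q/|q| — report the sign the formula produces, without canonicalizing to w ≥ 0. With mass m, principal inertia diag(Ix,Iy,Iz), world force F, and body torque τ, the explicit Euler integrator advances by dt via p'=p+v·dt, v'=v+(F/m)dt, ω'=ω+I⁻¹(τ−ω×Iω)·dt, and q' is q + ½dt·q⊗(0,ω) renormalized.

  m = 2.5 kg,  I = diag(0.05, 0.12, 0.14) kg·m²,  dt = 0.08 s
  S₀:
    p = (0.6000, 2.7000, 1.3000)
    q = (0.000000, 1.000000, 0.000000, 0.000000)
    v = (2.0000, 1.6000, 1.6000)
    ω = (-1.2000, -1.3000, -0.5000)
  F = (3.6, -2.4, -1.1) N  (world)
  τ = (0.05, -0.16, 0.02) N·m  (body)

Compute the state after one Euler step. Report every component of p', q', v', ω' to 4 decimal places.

α = I⁻¹(τ − ω×Iω) = (0.7400, -0.8833, -0.6371)
ω' = ω + α·dt = (-1.1408, -1.3707, -0.5510)
2q̇ = q⊗(0,ω) = (1.2000000, 0.0000000, 0.5000000, -1.3000000)
updated quaternion q' = (0.0479, 0.9973, 0.0199, -0.0519)
p' = p + v·dt = (0.7600, 2.8280, 1.4280)
v' = v + a·dt = (2.1152, 1.5232, 1.5648)

p' = (0.7600, 2.8280, 1.4280)
q' = (0.0479, 0.9973, 0.0199, -0.0519)
v' = (2.1152, 1.5232, 1.5648)
ω' = (-1.1408, -1.3707, -0.5510)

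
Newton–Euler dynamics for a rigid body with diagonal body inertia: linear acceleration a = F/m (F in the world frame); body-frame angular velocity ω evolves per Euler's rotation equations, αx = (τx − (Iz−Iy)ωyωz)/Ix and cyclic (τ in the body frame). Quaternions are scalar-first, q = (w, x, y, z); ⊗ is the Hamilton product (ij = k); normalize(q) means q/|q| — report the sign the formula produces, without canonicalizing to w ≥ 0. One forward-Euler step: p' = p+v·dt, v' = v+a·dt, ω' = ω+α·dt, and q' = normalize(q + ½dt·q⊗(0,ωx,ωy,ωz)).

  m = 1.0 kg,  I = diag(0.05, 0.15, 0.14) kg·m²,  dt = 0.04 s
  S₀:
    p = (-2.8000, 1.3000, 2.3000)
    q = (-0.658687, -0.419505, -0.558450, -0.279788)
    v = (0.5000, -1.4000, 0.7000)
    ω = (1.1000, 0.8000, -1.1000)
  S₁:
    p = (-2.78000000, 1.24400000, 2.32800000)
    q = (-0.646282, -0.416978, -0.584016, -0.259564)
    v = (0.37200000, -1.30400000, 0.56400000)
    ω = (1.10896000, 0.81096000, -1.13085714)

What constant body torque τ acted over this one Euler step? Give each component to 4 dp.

τ = (0.0200, 0.1500, -0.0200)

Δω = ω₁−ω₀ = (0.00896000, 0.01096000, -0.03085714)
I·α + gyro = (0.0200, 0.1500, -0.0200)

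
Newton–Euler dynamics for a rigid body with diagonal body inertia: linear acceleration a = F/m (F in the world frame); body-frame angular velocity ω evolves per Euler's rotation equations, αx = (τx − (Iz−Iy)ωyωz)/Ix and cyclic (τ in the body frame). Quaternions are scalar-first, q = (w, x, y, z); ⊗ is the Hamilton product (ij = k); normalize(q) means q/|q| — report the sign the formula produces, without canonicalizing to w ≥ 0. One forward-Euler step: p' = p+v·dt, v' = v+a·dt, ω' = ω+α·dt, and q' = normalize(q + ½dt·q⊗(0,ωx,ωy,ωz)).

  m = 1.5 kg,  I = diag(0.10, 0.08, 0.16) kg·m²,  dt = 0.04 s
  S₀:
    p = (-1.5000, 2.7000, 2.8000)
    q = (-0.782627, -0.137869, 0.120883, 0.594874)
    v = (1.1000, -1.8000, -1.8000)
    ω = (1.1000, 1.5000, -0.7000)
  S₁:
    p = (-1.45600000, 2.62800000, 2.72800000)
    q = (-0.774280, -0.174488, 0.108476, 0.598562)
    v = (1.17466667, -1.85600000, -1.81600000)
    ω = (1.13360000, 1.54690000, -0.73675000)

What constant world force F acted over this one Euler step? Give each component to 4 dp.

F = (2.8000, -2.1000, -0.6000)

v₁ − v₀ = (0.07466667, -0.05600000, -0.01600000)
m·(v₁−v₀)/dt = (2.8000, -2.1000, -0.6000)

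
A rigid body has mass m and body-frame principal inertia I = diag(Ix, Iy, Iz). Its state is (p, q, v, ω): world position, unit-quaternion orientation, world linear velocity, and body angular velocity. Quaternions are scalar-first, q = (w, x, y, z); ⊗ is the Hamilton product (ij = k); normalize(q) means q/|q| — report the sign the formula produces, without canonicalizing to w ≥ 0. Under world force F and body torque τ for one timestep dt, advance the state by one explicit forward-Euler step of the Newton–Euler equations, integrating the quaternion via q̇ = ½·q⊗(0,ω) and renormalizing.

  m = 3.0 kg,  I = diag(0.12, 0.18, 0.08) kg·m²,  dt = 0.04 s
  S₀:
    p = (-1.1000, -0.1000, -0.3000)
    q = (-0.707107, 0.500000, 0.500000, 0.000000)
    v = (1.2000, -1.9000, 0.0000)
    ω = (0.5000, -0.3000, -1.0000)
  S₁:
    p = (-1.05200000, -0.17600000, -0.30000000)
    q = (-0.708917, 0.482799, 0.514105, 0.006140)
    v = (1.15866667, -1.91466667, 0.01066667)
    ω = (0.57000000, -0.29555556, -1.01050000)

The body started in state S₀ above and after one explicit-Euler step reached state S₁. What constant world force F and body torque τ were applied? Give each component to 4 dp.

Δω = ω₁−ω₀ = (0.07000000, 0.00444444, -0.01050000)
τ = I·(Δω/dt) + ω₀×(Iω₀) = (0.1800, 0.0000, -0.0300)
Δv = v₁−v₀ = (-0.04133333, -0.01466667, 0.01066667)
applied force F = (-3.1000, -1.1000, 0.8000)

F = (-3.1000, -1.1000, 0.8000)
τ = (0.1800, 0.0000, -0.0300)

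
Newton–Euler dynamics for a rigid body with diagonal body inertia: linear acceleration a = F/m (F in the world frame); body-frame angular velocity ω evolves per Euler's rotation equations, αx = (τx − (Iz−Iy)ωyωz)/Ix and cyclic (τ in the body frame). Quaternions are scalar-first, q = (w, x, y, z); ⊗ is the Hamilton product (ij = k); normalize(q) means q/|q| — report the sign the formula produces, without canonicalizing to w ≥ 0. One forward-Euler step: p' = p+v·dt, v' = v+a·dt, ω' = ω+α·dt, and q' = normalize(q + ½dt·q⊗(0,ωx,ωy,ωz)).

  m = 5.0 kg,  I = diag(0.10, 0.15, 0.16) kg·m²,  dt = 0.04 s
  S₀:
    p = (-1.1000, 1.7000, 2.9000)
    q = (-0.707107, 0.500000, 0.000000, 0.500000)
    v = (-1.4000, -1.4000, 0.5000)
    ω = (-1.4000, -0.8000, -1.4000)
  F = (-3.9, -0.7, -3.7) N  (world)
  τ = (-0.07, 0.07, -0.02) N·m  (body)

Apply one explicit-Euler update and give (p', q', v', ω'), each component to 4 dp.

gyro term ω×Iω = (0.0112, -0.1176, 0.0560)
α = I⁻¹(τ − ω×Iω) = (-0.8120, 1.2507, -0.4750)
new body rate ω' = (-1.4325, -0.7500, -1.4190)
q⊗(0,ω) = (1.4000000, 1.3899498, 0.5656856, 0.5899498)
updated quaternion q' = (-0.6785, 0.5273, 0.0113, 0.5113)
p + v·dt = (-1.1560, 1.6440, 2.9200)
v' = v + a·dt = (-1.4312, -1.4056, 0.4704)

p' = (-1.1560, 1.6440, 2.9200)
q' = (-0.6785, 0.5273, 0.0113, 0.5113)
v' = (-1.4312, -1.4056, 0.4704)
ω' = (-1.4325, -0.7500, -1.4190)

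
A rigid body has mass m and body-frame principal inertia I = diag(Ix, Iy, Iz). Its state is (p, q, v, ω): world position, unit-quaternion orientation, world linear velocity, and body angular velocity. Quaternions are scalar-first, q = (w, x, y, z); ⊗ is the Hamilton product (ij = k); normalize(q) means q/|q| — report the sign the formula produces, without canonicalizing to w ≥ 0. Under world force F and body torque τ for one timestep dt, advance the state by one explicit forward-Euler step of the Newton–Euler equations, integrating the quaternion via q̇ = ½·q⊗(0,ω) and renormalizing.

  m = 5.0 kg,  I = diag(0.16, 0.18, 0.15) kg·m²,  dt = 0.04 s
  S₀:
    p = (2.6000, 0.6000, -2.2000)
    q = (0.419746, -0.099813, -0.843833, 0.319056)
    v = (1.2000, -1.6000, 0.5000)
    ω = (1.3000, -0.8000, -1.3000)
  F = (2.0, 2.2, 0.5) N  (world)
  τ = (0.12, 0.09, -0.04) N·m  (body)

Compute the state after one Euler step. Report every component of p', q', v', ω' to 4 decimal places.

p' = (2.6480, 0.5360, -2.1800)
q' = (0.4168, -0.0618, -0.8442, 0.3314)
v' = (1.2160, -1.5824, 0.5040)
ω' = (1.3378, -0.7762, -1.3051)

α = I⁻¹(τ − ω×Iω) = (0.9450, 0.5939, -0.1280)
ω + α·dt = (1.3378, -0.7762, -1.3051)
Hamilton product q⊗(0,ω) = (-0.1305367, 1.8978975, -0.0507809, 0.6311635)
updated quaternion q' = (0.4168, -0.0618, -0.8442, 0.3314)
a = F/m = (0.4000, 0.4400, 0.1000)
new position p' = (2.6480, 0.5360, -2.1800)
v + (F/m)dt = (1.2160, -1.5824, 0.5040)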